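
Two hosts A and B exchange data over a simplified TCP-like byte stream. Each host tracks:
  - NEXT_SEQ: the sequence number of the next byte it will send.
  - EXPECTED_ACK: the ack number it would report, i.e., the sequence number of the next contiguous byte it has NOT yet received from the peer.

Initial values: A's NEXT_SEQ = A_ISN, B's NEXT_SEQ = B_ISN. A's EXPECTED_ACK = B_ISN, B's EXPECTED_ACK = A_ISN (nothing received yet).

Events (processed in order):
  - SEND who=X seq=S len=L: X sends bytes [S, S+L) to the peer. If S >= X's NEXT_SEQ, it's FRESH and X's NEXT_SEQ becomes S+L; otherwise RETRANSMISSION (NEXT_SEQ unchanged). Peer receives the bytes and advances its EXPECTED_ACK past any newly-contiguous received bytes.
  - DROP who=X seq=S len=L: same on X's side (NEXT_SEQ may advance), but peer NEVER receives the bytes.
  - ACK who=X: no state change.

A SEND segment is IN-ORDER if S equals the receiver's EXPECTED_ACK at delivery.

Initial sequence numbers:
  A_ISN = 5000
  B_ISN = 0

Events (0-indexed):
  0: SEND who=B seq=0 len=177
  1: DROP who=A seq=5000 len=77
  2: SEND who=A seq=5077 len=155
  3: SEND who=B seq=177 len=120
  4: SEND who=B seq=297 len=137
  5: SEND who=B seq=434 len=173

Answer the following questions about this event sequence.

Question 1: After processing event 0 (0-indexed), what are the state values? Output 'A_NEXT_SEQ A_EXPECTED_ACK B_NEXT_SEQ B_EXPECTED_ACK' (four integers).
After event 0: A_seq=5000 A_ack=177 B_seq=177 B_ack=5000

5000 177 177 5000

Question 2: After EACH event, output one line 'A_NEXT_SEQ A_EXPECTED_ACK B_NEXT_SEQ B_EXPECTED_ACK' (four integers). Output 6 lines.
5000 177 177 5000
5077 177 177 5000
5232 177 177 5000
5232 297 297 5000
5232 434 434 5000
5232 607 607 5000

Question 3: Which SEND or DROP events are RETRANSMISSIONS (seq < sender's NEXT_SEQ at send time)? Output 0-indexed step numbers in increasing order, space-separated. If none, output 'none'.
Answer: none

Derivation:
Step 0: SEND seq=0 -> fresh
Step 1: DROP seq=5000 -> fresh
Step 2: SEND seq=5077 -> fresh
Step 3: SEND seq=177 -> fresh
Step 4: SEND seq=297 -> fresh
Step 5: SEND seq=434 -> fresh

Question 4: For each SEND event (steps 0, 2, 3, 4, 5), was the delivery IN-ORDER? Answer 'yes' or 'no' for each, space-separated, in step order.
Step 0: SEND seq=0 -> in-order
Step 2: SEND seq=5077 -> out-of-order
Step 3: SEND seq=177 -> in-order
Step 4: SEND seq=297 -> in-order
Step 5: SEND seq=434 -> in-order

Answer: yes no yes yes yes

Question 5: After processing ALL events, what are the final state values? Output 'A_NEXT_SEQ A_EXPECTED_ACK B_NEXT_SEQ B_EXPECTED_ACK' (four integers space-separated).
After event 0: A_seq=5000 A_ack=177 B_seq=177 B_ack=5000
After event 1: A_seq=5077 A_ack=177 B_seq=177 B_ack=5000
After event 2: A_seq=5232 A_ack=177 B_seq=177 B_ack=5000
After event 3: A_seq=5232 A_ack=297 B_seq=297 B_ack=5000
After event 4: A_seq=5232 A_ack=434 B_seq=434 B_ack=5000
After event 5: A_seq=5232 A_ack=607 B_seq=607 B_ack=5000

Answer: 5232 607 607 5000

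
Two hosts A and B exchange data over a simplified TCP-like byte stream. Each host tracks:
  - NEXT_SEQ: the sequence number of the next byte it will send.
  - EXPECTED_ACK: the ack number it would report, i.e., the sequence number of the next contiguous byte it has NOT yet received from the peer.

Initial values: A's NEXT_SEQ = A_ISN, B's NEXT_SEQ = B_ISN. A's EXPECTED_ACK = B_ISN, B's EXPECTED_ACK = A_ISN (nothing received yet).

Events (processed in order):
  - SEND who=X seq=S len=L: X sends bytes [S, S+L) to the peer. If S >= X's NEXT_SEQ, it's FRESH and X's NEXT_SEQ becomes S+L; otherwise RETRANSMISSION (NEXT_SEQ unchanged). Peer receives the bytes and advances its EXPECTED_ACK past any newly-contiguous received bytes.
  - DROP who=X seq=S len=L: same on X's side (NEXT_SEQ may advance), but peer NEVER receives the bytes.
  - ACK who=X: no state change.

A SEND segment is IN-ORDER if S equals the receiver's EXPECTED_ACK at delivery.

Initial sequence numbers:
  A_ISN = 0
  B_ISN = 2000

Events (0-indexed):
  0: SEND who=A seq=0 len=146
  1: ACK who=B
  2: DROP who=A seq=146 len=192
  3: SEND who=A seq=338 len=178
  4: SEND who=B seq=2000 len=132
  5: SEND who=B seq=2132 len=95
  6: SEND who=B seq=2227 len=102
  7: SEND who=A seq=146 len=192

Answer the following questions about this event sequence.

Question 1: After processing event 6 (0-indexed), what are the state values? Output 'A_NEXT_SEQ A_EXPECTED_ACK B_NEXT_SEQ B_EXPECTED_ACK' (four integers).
After event 0: A_seq=146 A_ack=2000 B_seq=2000 B_ack=146
After event 1: A_seq=146 A_ack=2000 B_seq=2000 B_ack=146
After event 2: A_seq=338 A_ack=2000 B_seq=2000 B_ack=146
After event 3: A_seq=516 A_ack=2000 B_seq=2000 B_ack=146
After event 4: A_seq=516 A_ack=2132 B_seq=2132 B_ack=146
After event 5: A_seq=516 A_ack=2227 B_seq=2227 B_ack=146
After event 6: A_seq=516 A_ack=2329 B_seq=2329 B_ack=146

516 2329 2329 146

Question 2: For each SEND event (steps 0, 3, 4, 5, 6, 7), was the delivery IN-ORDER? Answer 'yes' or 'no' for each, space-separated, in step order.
Answer: yes no yes yes yes yes

Derivation:
Step 0: SEND seq=0 -> in-order
Step 3: SEND seq=338 -> out-of-order
Step 4: SEND seq=2000 -> in-order
Step 5: SEND seq=2132 -> in-order
Step 6: SEND seq=2227 -> in-order
Step 7: SEND seq=146 -> in-order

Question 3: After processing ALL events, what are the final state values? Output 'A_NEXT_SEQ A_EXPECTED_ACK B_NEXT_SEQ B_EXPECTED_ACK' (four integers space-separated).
After event 0: A_seq=146 A_ack=2000 B_seq=2000 B_ack=146
After event 1: A_seq=146 A_ack=2000 B_seq=2000 B_ack=146
After event 2: A_seq=338 A_ack=2000 B_seq=2000 B_ack=146
After event 3: A_seq=516 A_ack=2000 B_seq=2000 B_ack=146
After event 4: A_seq=516 A_ack=2132 B_seq=2132 B_ack=146
After event 5: A_seq=516 A_ack=2227 B_seq=2227 B_ack=146
After event 6: A_seq=516 A_ack=2329 B_seq=2329 B_ack=146
After event 7: A_seq=516 A_ack=2329 B_seq=2329 B_ack=516

Answer: 516 2329 2329 516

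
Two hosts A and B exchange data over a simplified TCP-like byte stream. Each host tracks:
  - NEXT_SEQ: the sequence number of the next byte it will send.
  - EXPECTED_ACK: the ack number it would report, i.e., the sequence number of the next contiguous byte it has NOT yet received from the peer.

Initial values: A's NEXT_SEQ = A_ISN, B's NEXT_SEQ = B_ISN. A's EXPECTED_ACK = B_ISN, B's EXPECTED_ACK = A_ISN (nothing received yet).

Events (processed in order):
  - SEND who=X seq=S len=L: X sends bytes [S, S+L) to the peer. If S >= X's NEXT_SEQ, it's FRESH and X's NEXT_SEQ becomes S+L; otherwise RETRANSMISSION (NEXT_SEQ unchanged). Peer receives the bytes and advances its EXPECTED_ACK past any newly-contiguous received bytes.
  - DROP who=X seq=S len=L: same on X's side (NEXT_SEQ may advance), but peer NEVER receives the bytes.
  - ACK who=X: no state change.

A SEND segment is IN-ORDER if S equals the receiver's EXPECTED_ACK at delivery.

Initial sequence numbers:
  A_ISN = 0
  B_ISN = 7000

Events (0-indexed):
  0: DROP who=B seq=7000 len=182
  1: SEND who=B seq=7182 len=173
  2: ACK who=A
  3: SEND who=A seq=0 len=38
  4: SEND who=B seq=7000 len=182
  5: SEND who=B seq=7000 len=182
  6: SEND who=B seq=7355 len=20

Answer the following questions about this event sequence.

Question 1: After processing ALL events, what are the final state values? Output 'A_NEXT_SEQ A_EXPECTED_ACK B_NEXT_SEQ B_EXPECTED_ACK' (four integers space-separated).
After event 0: A_seq=0 A_ack=7000 B_seq=7182 B_ack=0
After event 1: A_seq=0 A_ack=7000 B_seq=7355 B_ack=0
After event 2: A_seq=0 A_ack=7000 B_seq=7355 B_ack=0
After event 3: A_seq=38 A_ack=7000 B_seq=7355 B_ack=38
After event 4: A_seq=38 A_ack=7355 B_seq=7355 B_ack=38
After event 5: A_seq=38 A_ack=7355 B_seq=7355 B_ack=38
After event 6: A_seq=38 A_ack=7375 B_seq=7375 B_ack=38

Answer: 38 7375 7375 38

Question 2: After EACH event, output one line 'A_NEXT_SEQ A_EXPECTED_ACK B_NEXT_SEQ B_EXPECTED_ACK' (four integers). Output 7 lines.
0 7000 7182 0
0 7000 7355 0
0 7000 7355 0
38 7000 7355 38
38 7355 7355 38
38 7355 7355 38
38 7375 7375 38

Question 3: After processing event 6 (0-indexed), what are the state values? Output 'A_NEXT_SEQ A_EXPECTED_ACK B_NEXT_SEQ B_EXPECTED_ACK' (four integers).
After event 0: A_seq=0 A_ack=7000 B_seq=7182 B_ack=0
After event 1: A_seq=0 A_ack=7000 B_seq=7355 B_ack=0
After event 2: A_seq=0 A_ack=7000 B_seq=7355 B_ack=0
After event 3: A_seq=38 A_ack=7000 B_seq=7355 B_ack=38
After event 4: A_seq=38 A_ack=7355 B_seq=7355 B_ack=38
After event 5: A_seq=38 A_ack=7355 B_seq=7355 B_ack=38
After event 6: A_seq=38 A_ack=7375 B_seq=7375 B_ack=38

38 7375 7375 38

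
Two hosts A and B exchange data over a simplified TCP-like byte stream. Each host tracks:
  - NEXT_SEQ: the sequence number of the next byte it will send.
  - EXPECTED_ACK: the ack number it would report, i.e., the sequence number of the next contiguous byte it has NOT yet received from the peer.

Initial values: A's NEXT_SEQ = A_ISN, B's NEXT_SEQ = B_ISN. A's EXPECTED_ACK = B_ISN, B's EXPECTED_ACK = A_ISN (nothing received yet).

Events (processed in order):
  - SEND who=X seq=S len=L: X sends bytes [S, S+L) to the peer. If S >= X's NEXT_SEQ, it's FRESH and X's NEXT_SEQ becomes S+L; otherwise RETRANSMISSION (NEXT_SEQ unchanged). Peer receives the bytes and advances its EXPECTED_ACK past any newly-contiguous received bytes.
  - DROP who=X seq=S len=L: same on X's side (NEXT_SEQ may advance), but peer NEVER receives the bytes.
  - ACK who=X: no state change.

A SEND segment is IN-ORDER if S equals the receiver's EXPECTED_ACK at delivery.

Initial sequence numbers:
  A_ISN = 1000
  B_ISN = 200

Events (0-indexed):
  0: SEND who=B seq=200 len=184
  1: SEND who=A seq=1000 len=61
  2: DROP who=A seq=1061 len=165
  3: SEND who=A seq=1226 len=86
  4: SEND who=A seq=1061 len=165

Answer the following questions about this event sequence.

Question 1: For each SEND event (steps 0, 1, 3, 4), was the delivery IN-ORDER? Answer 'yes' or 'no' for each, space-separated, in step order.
Answer: yes yes no yes

Derivation:
Step 0: SEND seq=200 -> in-order
Step 1: SEND seq=1000 -> in-order
Step 3: SEND seq=1226 -> out-of-order
Step 4: SEND seq=1061 -> in-order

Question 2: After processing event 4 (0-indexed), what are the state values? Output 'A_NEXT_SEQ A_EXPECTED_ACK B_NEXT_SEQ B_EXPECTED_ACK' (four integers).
After event 0: A_seq=1000 A_ack=384 B_seq=384 B_ack=1000
After event 1: A_seq=1061 A_ack=384 B_seq=384 B_ack=1061
After event 2: A_seq=1226 A_ack=384 B_seq=384 B_ack=1061
After event 3: A_seq=1312 A_ack=384 B_seq=384 B_ack=1061
After event 4: A_seq=1312 A_ack=384 B_seq=384 B_ack=1312

1312 384 384 1312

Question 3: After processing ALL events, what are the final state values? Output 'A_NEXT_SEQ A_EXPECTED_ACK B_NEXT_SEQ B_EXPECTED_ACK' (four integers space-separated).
After event 0: A_seq=1000 A_ack=384 B_seq=384 B_ack=1000
After event 1: A_seq=1061 A_ack=384 B_seq=384 B_ack=1061
After event 2: A_seq=1226 A_ack=384 B_seq=384 B_ack=1061
After event 3: A_seq=1312 A_ack=384 B_seq=384 B_ack=1061
After event 4: A_seq=1312 A_ack=384 B_seq=384 B_ack=1312

Answer: 1312 384 384 1312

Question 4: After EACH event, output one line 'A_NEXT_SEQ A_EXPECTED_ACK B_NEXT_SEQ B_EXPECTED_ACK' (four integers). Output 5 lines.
1000 384 384 1000
1061 384 384 1061
1226 384 384 1061
1312 384 384 1061
1312 384 384 1312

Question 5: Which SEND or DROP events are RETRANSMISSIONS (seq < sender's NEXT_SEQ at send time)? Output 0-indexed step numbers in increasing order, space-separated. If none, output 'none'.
Step 0: SEND seq=200 -> fresh
Step 1: SEND seq=1000 -> fresh
Step 2: DROP seq=1061 -> fresh
Step 3: SEND seq=1226 -> fresh
Step 4: SEND seq=1061 -> retransmit

Answer: 4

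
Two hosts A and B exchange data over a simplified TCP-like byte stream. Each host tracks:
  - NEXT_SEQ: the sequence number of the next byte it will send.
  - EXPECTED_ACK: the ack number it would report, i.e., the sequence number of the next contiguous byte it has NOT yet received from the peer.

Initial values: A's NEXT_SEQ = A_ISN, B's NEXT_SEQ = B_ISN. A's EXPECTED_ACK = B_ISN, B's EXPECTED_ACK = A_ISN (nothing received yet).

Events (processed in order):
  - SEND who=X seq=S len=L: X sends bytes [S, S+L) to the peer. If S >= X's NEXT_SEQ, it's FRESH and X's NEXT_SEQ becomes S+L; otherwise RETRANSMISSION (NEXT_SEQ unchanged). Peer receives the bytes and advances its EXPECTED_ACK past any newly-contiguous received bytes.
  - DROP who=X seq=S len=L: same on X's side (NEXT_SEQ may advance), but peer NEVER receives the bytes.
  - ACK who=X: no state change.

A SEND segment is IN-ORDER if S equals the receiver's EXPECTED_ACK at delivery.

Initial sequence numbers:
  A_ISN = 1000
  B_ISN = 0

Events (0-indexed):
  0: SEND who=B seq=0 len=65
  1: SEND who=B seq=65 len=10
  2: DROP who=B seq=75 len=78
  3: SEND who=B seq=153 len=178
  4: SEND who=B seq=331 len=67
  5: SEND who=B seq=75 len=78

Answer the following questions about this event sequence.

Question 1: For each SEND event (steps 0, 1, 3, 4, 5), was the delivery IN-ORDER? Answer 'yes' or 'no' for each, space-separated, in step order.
Step 0: SEND seq=0 -> in-order
Step 1: SEND seq=65 -> in-order
Step 3: SEND seq=153 -> out-of-order
Step 4: SEND seq=331 -> out-of-order
Step 5: SEND seq=75 -> in-order

Answer: yes yes no no yes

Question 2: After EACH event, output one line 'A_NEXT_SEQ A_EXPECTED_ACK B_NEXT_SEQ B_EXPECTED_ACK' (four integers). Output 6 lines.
1000 65 65 1000
1000 75 75 1000
1000 75 153 1000
1000 75 331 1000
1000 75 398 1000
1000 398 398 1000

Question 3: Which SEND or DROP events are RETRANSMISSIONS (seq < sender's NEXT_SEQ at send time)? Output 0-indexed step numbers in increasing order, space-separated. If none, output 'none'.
Answer: 5

Derivation:
Step 0: SEND seq=0 -> fresh
Step 1: SEND seq=65 -> fresh
Step 2: DROP seq=75 -> fresh
Step 3: SEND seq=153 -> fresh
Step 4: SEND seq=331 -> fresh
Step 5: SEND seq=75 -> retransmit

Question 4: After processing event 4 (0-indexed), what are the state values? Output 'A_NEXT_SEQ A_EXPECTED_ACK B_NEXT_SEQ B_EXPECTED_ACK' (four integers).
After event 0: A_seq=1000 A_ack=65 B_seq=65 B_ack=1000
After event 1: A_seq=1000 A_ack=75 B_seq=75 B_ack=1000
After event 2: A_seq=1000 A_ack=75 B_seq=153 B_ack=1000
After event 3: A_seq=1000 A_ack=75 B_seq=331 B_ack=1000
After event 4: A_seq=1000 A_ack=75 B_seq=398 B_ack=1000

1000 75 398 1000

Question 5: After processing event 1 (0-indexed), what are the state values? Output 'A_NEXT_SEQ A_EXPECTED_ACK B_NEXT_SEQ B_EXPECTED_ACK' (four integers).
After event 0: A_seq=1000 A_ack=65 B_seq=65 B_ack=1000
After event 1: A_seq=1000 A_ack=75 B_seq=75 B_ack=1000

1000 75 75 1000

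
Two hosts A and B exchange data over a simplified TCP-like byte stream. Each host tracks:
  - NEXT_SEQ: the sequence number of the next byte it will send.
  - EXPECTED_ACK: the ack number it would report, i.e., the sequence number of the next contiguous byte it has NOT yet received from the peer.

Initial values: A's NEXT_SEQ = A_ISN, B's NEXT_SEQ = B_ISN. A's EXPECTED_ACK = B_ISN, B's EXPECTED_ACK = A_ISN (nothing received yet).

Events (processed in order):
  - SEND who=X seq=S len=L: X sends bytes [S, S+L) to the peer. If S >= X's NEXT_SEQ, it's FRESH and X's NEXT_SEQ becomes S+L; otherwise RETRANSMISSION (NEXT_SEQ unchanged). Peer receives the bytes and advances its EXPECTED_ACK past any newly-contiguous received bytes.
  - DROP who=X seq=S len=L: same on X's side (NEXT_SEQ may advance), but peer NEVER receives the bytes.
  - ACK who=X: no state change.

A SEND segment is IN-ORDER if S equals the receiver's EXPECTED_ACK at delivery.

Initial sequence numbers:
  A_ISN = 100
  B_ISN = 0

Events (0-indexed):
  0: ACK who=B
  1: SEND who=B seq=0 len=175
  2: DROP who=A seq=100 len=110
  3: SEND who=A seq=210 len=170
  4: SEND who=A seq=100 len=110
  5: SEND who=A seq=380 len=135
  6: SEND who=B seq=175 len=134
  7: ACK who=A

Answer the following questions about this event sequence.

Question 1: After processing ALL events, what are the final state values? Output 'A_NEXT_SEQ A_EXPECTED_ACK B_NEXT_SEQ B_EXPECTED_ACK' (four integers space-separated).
Answer: 515 309 309 515

Derivation:
After event 0: A_seq=100 A_ack=0 B_seq=0 B_ack=100
After event 1: A_seq=100 A_ack=175 B_seq=175 B_ack=100
After event 2: A_seq=210 A_ack=175 B_seq=175 B_ack=100
After event 3: A_seq=380 A_ack=175 B_seq=175 B_ack=100
After event 4: A_seq=380 A_ack=175 B_seq=175 B_ack=380
After event 5: A_seq=515 A_ack=175 B_seq=175 B_ack=515
After event 6: A_seq=515 A_ack=309 B_seq=309 B_ack=515
After event 7: A_seq=515 A_ack=309 B_seq=309 B_ack=515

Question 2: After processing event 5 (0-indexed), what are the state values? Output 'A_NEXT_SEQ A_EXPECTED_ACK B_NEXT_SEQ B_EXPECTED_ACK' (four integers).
After event 0: A_seq=100 A_ack=0 B_seq=0 B_ack=100
After event 1: A_seq=100 A_ack=175 B_seq=175 B_ack=100
After event 2: A_seq=210 A_ack=175 B_seq=175 B_ack=100
After event 3: A_seq=380 A_ack=175 B_seq=175 B_ack=100
After event 4: A_seq=380 A_ack=175 B_seq=175 B_ack=380
After event 5: A_seq=515 A_ack=175 B_seq=175 B_ack=515

515 175 175 515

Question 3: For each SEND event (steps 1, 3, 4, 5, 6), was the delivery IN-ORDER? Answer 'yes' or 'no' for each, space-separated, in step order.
Step 1: SEND seq=0 -> in-order
Step 3: SEND seq=210 -> out-of-order
Step 4: SEND seq=100 -> in-order
Step 5: SEND seq=380 -> in-order
Step 6: SEND seq=175 -> in-order

Answer: yes no yes yes yes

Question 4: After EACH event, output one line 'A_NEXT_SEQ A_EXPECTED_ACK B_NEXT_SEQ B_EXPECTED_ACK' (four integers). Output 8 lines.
100 0 0 100
100 175 175 100
210 175 175 100
380 175 175 100
380 175 175 380
515 175 175 515
515 309 309 515
515 309 309 515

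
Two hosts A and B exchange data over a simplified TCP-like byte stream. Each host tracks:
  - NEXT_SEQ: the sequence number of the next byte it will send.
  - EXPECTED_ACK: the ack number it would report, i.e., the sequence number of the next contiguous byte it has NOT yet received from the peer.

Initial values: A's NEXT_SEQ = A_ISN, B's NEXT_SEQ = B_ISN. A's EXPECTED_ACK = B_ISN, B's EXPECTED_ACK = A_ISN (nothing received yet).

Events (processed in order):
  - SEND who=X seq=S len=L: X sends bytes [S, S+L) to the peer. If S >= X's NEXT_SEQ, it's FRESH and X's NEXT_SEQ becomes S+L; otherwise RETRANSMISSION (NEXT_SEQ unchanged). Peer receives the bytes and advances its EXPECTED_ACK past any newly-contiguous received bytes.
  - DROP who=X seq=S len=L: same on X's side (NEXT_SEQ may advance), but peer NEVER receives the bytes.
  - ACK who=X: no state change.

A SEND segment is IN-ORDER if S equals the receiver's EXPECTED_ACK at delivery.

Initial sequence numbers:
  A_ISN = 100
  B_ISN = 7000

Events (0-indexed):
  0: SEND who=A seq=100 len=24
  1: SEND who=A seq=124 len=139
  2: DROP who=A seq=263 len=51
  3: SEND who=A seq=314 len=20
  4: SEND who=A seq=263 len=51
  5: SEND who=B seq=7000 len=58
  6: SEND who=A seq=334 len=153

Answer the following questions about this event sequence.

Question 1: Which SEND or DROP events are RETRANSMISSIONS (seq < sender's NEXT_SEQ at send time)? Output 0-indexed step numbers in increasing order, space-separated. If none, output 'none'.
Answer: 4

Derivation:
Step 0: SEND seq=100 -> fresh
Step 1: SEND seq=124 -> fresh
Step 2: DROP seq=263 -> fresh
Step 3: SEND seq=314 -> fresh
Step 4: SEND seq=263 -> retransmit
Step 5: SEND seq=7000 -> fresh
Step 6: SEND seq=334 -> fresh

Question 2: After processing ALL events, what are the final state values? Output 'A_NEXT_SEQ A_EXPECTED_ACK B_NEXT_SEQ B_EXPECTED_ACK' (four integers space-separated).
After event 0: A_seq=124 A_ack=7000 B_seq=7000 B_ack=124
After event 1: A_seq=263 A_ack=7000 B_seq=7000 B_ack=263
After event 2: A_seq=314 A_ack=7000 B_seq=7000 B_ack=263
After event 3: A_seq=334 A_ack=7000 B_seq=7000 B_ack=263
After event 4: A_seq=334 A_ack=7000 B_seq=7000 B_ack=334
After event 5: A_seq=334 A_ack=7058 B_seq=7058 B_ack=334
After event 6: A_seq=487 A_ack=7058 B_seq=7058 B_ack=487

Answer: 487 7058 7058 487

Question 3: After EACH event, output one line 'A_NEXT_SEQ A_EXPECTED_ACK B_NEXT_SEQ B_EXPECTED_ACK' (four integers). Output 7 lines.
124 7000 7000 124
263 7000 7000 263
314 7000 7000 263
334 7000 7000 263
334 7000 7000 334
334 7058 7058 334
487 7058 7058 487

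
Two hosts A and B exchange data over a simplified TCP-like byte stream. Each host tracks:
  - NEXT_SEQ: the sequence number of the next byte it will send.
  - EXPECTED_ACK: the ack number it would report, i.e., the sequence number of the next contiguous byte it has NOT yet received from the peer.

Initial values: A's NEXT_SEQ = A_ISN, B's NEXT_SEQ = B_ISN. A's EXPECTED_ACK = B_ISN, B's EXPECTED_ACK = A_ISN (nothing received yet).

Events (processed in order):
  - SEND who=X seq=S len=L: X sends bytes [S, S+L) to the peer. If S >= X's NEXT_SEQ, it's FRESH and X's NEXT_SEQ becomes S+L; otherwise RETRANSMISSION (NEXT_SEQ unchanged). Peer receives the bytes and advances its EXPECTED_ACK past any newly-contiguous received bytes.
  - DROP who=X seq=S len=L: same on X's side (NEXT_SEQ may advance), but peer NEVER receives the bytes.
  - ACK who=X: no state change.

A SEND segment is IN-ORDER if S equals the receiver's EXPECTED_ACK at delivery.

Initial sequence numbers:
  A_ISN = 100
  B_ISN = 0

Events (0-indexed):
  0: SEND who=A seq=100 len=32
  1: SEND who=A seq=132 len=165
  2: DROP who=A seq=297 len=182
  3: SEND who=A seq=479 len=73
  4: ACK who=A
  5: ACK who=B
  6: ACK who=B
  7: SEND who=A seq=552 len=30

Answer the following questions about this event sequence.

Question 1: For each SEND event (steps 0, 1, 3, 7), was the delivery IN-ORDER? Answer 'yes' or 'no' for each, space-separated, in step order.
Step 0: SEND seq=100 -> in-order
Step 1: SEND seq=132 -> in-order
Step 3: SEND seq=479 -> out-of-order
Step 7: SEND seq=552 -> out-of-order

Answer: yes yes no no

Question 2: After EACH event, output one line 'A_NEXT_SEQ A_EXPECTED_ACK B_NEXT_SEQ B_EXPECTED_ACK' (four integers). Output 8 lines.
132 0 0 132
297 0 0 297
479 0 0 297
552 0 0 297
552 0 0 297
552 0 0 297
552 0 0 297
582 0 0 297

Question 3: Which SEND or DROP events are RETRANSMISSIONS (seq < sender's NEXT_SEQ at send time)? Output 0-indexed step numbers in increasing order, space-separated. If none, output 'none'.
Step 0: SEND seq=100 -> fresh
Step 1: SEND seq=132 -> fresh
Step 2: DROP seq=297 -> fresh
Step 3: SEND seq=479 -> fresh
Step 7: SEND seq=552 -> fresh

Answer: none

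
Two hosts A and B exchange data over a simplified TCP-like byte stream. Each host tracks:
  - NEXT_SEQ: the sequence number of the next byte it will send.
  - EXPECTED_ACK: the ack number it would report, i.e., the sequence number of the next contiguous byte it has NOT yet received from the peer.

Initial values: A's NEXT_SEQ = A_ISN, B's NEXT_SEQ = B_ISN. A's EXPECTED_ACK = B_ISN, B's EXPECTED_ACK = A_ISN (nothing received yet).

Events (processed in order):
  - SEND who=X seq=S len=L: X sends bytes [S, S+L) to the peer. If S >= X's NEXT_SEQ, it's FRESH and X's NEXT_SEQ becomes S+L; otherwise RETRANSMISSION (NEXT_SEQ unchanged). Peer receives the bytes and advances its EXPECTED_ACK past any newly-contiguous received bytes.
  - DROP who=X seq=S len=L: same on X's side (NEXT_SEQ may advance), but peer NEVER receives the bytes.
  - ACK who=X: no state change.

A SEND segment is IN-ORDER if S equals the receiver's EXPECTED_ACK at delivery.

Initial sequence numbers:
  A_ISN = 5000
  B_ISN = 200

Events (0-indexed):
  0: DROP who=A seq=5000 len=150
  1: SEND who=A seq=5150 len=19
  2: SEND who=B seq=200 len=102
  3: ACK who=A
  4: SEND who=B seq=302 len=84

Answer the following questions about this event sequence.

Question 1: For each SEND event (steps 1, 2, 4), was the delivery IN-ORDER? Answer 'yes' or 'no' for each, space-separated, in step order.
Answer: no yes yes

Derivation:
Step 1: SEND seq=5150 -> out-of-order
Step 2: SEND seq=200 -> in-order
Step 4: SEND seq=302 -> in-order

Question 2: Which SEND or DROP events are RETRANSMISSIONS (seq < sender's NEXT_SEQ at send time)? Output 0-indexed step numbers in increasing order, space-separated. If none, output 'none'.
Answer: none

Derivation:
Step 0: DROP seq=5000 -> fresh
Step 1: SEND seq=5150 -> fresh
Step 2: SEND seq=200 -> fresh
Step 4: SEND seq=302 -> fresh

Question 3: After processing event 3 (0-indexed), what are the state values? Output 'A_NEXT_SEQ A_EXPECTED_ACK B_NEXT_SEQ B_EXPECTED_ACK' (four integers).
After event 0: A_seq=5150 A_ack=200 B_seq=200 B_ack=5000
After event 1: A_seq=5169 A_ack=200 B_seq=200 B_ack=5000
After event 2: A_seq=5169 A_ack=302 B_seq=302 B_ack=5000
After event 3: A_seq=5169 A_ack=302 B_seq=302 B_ack=5000

5169 302 302 5000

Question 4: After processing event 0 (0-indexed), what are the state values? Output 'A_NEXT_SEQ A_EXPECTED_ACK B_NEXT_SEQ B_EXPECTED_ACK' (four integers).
After event 0: A_seq=5150 A_ack=200 B_seq=200 B_ack=5000

5150 200 200 5000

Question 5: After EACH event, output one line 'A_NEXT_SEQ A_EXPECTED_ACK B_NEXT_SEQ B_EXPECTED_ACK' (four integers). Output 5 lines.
5150 200 200 5000
5169 200 200 5000
5169 302 302 5000
5169 302 302 5000
5169 386 386 5000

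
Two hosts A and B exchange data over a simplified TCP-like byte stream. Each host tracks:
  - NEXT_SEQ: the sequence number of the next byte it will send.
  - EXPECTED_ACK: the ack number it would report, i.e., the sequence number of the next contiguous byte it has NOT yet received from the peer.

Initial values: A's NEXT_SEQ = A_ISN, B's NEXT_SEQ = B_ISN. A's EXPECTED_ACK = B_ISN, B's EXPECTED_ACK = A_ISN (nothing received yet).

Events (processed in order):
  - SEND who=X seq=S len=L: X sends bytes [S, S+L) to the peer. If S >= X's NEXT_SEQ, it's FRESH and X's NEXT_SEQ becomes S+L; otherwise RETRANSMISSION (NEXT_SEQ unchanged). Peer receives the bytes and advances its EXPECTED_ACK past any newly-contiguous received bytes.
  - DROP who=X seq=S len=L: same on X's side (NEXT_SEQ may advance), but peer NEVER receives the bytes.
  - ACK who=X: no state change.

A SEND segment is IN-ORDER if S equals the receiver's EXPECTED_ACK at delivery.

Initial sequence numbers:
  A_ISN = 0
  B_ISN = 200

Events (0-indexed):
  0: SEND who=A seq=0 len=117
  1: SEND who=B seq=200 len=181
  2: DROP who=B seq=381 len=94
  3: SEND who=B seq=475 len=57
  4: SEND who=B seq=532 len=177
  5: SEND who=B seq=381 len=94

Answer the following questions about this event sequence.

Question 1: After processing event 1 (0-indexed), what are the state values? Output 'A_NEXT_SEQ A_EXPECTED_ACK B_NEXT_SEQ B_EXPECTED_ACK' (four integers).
After event 0: A_seq=117 A_ack=200 B_seq=200 B_ack=117
After event 1: A_seq=117 A_ack=381 B_seq=381 B_ack=117

117 381 381 117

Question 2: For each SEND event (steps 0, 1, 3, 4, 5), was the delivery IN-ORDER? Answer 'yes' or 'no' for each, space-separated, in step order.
Answer: yes yes no no yes

Derivation:
Step 0: SEND seq=0 -> in-order
Step 1: SEND seq=200 -> in-order
Step 3: SEND seq=475 -> out-of-order
Step 4: SEND seq=532 -> out-of-order
Step 5: SEND seq=381 -> in-order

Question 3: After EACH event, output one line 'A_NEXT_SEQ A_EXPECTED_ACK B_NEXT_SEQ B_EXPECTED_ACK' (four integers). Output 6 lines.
117 200 200 117
117 381 381 117
117 381 475 117
117 381 532 117
117 381 709 117
117 709 709 117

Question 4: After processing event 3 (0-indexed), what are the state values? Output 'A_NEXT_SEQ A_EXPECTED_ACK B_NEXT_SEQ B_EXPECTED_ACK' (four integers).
After event 0: A_seq=117 A_ack=200 B_seq=200 B_ack=117
After event 1: A_seq=117 A_ack=381 B_seq=381 B_ack=117
After event 2: A_seq=117 A_ack=381 B_seq=475 B_ack=117
After event 3: A_seq=117 A_ack=381 B_seq=532 B_ack=117

117 381 532 117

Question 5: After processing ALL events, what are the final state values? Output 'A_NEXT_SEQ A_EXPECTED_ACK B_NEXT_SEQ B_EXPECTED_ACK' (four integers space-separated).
Answer: 117 709 709 117

Derivation:
After event 0: A_seq=117 A_ack=200 B_seq=200 B_ack=117
After event 1: A_seq=117 A_ack=381 B_seq=381 B_ack=117
After event 2: A_seq=117 A_ack=381 B_seq=475 B_ack=117
After event 3: A_seq=117 A_ack=381 B_seq=532 B_ack=117
After event 4: A_seq=117 A_ack=381 B_seq=709 B_ack=117
After event 5: A_seq=117 A_ack=709 B_seq=709 B_ack=117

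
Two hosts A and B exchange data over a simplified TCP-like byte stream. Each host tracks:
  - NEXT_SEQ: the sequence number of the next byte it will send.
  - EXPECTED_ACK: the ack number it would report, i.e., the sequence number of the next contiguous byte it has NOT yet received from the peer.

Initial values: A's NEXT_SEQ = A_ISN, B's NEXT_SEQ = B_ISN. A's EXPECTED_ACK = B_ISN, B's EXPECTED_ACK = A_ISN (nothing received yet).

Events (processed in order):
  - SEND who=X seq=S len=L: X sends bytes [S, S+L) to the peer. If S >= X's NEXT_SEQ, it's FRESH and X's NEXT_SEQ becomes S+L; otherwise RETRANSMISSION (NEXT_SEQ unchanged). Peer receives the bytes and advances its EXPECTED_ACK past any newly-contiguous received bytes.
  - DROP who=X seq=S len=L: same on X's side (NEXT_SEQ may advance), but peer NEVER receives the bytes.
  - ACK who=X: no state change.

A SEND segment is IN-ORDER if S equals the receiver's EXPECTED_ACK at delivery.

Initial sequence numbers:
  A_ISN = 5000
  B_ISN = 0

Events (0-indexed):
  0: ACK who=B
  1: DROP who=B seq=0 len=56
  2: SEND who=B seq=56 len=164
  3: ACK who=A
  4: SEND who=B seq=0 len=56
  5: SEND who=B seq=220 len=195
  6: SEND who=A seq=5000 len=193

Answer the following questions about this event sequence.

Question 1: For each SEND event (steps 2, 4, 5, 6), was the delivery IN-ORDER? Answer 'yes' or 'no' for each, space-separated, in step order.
Answer: no yes yes yes

Derivation:
Step 2: SEND seq=56 -> out-of-order
Step 4: SEND seq=0 -> in-order
Step 5: SEND seq=220 -> in-order
Step 6: SEND seq=5000 -> in-order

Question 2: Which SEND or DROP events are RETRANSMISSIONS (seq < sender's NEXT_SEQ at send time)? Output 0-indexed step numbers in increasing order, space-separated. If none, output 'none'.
Answer: 4

Derivation:
Step 1: DROP seq=0 -> fresh
Step 2: SEND seq=56 -> fresh
Step 4: SEND seq=0 -> retransmit
Step 5: SEND seq=220 -> fresh
Step 6: SEND seq=5000 -> fresh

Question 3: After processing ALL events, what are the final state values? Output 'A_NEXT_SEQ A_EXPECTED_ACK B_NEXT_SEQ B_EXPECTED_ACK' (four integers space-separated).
Answer: 5193 415 415 5193

Derivation:
After event 0: A_seq=5000 A_ack=0 B_seq=0 B_ack=5000
After event 1: A_seq=5000 A_ack=0 B_seq=56 B_ack=5000
After event 2: A_seq=5000 A_ack=0 B_seq=220 B_ack=5000
After event 3: A_seq=5000 A_ack=0 B_seq=220 B_ack=5000
After event 4: A_seq=5000 A_ack=220 B_seq=220 B_ack=5000
After event 5: A_seq=5000 A_ack=415 B_seq=415 B_ack=5000
After event 6: A_seq=5193 A_ack=415 B_seq=415 B_ack=5193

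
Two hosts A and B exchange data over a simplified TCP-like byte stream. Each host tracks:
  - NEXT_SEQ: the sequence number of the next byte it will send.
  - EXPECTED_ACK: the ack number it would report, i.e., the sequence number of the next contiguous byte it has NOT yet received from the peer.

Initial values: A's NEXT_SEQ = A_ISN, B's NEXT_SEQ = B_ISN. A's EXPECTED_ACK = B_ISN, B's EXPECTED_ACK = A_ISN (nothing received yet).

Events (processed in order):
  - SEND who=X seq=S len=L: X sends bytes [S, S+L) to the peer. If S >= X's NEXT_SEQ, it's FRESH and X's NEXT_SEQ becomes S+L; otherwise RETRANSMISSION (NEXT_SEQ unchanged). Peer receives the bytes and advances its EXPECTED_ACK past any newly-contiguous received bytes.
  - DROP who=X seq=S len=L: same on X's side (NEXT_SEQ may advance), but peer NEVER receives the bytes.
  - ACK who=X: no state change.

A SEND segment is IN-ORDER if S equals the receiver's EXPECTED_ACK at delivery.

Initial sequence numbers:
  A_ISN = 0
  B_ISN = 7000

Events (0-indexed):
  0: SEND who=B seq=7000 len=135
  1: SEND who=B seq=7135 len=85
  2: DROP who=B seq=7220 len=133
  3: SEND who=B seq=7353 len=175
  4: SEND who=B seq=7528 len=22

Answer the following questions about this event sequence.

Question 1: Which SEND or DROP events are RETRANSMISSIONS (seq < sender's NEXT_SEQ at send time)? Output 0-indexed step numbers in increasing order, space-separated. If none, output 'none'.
Step 0: SEND seq=7000 -> fresh
Step 1: SEND seq=7135 -> fresh
Step 2: DROP seq=7220 -> fresh
Step 3: SEND seq=7353 -> fresh
Step 4: SEND seq=7528 -> fresh

Answer: none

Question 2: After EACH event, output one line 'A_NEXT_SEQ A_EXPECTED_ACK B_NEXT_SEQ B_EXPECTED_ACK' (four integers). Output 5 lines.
0 7135 7135 0
0 7220 7220 0
0 7220 7353 0
0 7220 7528 0
0 7220 7550 0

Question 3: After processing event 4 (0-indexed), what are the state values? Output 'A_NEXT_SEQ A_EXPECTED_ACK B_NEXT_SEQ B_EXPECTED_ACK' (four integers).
After event 0: A_seq=0 A_ack=7135 B_seq=7135 B_ack=0
After event 1: A_seq=0 A_ack=7220 B_seq=7220 B_ack=0
After event 2: A_seq=0 A_ack=7220 B_seq=7353 B_ack=0
After event 3: A_seq=0 A_ack=7220 B_seq=7528 B_ack=0
After event 4: A_seq=0 A_ack=7220 B_seq=7550 B_ack=0

0 7220 7550 0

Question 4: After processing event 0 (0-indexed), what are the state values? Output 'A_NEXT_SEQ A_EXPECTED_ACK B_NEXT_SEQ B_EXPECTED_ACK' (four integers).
After event 0: A_seq=0 A_ack=7135 B_seq=7135 B_ack=0

0 7135 7135 0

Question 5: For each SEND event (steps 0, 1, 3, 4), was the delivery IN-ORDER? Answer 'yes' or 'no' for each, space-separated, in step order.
Step 0: SEND seq=7000 -> in-order
Step 1: SEND seq=7135 -> in-order
Step 3: SEND seq=7353 -> out-of-order
Step 4: SEND seq=7528 -> out-of-order

Answer: yes yes no no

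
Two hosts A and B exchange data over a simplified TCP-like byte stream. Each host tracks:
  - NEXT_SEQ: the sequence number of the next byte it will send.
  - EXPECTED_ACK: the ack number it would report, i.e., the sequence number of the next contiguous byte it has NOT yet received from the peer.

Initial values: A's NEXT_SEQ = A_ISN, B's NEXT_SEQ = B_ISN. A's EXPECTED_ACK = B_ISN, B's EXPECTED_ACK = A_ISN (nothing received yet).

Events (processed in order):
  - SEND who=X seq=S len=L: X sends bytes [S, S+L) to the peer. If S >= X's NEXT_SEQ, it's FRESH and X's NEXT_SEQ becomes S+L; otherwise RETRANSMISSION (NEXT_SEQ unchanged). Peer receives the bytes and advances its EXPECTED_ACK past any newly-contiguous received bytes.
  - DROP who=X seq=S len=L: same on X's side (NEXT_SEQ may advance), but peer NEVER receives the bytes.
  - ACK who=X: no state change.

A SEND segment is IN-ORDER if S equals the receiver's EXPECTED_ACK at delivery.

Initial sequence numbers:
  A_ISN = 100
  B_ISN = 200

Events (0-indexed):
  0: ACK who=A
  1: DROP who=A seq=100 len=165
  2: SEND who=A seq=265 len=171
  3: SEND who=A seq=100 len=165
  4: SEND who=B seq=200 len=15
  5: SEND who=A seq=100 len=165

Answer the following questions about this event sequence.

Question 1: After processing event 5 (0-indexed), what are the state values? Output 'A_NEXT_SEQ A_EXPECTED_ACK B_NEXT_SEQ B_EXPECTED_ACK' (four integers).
After event 0: A_seq=100 A_ack=200 B_seq=200 B_ack=100
After event 1: A_seq=265 A_ack=200 B_seq=200 B_ack=100
After event 2: A_seq=436 A_ack=200 B_seq=200 B_ack=100
After event 3: A_seq=436 A_ack=200 B_seq=200 B_ack=436
After event 4: A_seq=436 A_ack=215 B_seq=215 B_ack=436
After event 5: A_seq=436 A_ack=215 B_seq=215 B_ack=436

436 215 215 436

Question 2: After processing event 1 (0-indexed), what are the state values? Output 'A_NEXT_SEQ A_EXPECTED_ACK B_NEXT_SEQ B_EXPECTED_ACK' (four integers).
After event 0: A_seq=100 A_ack=200 B_seq=200 B_ack=100
After event 1: A_seq=265 A_ack=200 B_seq=200 B_ack=100

265 200 200 100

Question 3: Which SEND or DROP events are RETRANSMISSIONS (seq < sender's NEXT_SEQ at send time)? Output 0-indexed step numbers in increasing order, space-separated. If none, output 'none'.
Answer: 3 5

Derivation:
Step 1: DROP seq=100 -> fresh
Step 2: SEND seq=265 -> fresh
Step 3: SEND seq=100 -> retransmit
Step 4: SEND seq=200 -> fresh
Step 5: SEND seq=100 -> retransmit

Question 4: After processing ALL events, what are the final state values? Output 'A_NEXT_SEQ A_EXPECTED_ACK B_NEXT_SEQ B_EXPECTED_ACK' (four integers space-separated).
After event 0: A_seq=100 A_ack=200 B_seq=200 B_ack=100
After event 1: A_seq=265 A_ack=200 B_seq=200 B_ack=100
After event 2: A_seq=436 A_ack=200 B_seq=200 B_ack=100
After event 3: A_seq=436 A_ack=200 B_seq=200 B_ack=436
After event 4: A_seq=436 A_ack=215 B_seq=215 B_ack=436
After event 5: A_seq=436 A_ack=215 B_seq=215 B_ack=436

Answer: 436 215 215 436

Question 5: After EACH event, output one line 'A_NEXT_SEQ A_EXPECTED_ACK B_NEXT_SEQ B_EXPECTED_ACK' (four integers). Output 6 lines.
100 200 200 100
265 200 200 100
436 200 200 100
436 200 200 436
436 215 215 436
436 215 215 436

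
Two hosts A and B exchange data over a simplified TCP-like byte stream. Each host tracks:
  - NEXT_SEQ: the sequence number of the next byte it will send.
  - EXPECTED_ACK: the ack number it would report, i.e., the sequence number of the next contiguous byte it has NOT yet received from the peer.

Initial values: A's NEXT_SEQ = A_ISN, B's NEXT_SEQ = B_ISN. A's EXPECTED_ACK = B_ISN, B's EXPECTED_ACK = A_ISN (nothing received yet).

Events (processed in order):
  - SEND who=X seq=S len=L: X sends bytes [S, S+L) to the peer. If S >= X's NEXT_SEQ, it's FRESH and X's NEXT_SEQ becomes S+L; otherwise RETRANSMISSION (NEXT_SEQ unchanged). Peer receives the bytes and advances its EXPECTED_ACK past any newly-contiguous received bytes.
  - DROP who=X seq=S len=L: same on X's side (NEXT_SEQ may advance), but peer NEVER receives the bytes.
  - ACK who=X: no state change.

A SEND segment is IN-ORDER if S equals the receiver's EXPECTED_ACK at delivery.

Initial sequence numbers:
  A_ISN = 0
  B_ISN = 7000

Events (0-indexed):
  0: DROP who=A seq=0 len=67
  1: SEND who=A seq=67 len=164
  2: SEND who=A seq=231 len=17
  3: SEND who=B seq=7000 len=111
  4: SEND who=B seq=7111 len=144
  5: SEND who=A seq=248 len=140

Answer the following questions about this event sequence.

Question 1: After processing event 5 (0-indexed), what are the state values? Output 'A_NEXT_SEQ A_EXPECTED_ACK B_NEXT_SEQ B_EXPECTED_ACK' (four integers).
After event 0: A_seq=67 A_ack=7000 B_seq=7000 B_ack=0
After event 1: A_seq=231 A_ack=7000 B_seq=7000 B_ack=0
After event 2: A_seq=248 A_ack=7000 B_seq=7000 B_ack=0
After event 3: A_seq=248 A_ack=7111 B_seq=7111 B_ack=0
After event 4: A_seq=248 A_ack=7255 B_seq=7255 B_ack=0
After event 5: A_seq=388 A_ack=7255 B_seq=7255 B_ack=0

388 7255 7255 0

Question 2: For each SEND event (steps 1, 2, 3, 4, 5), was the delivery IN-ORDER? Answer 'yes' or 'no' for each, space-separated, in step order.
Step 1: SEND seq=67 -> out-of-order
Step 2: SEND seq=231 -> out-of-order
Step 3: SEND seq=7000 -> in-order
Step 4: SEND seq=7111 -> in-order
Step 5: SEND seq=248 -> out-of-order

Answer: no no yes yes no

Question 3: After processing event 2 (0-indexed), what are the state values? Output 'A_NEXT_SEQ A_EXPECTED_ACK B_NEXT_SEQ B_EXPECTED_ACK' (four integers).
After event 0: A_seq=67 A_ack=7000 B_seq=7000 B_ack=0
After event 1: A_seq=231 A_ack=7000 B_seq=7000 B_ack=0
After event 2: A_seq=248 A_ack=7000 B_seq=7000 B_ack=0

248 7000 7000 0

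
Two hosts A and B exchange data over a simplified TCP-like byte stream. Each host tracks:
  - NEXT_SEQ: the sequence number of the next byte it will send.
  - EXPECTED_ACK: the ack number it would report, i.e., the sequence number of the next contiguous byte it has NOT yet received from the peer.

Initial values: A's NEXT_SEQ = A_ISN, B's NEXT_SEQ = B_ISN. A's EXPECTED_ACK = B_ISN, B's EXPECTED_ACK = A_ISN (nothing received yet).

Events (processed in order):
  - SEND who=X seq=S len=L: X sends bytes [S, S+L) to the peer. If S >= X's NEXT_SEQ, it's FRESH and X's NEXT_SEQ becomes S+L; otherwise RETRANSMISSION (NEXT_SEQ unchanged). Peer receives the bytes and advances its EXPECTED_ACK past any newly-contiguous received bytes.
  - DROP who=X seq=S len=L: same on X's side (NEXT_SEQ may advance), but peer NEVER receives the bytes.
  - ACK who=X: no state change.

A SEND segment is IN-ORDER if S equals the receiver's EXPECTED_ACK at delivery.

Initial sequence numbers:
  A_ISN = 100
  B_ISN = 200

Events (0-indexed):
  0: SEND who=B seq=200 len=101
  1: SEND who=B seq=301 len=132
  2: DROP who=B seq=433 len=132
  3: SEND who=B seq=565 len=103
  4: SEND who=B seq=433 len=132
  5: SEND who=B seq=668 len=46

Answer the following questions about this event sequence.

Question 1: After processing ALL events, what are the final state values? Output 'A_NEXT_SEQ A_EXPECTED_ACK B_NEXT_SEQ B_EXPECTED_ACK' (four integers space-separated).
After event 0: A_seq=100 A_ack=301 B_seq=301 B_ack=100
After event 1: A_seq=100 A_ack=433 B_seq=433 B_ack=100
After event 2: A_seq=100 A_ack=433 B_seq=565 B_ack=100
After event 3: A_seq=100 A_ack=433 B_seq=668 B_ack=100
After event 4: A_seq=100 A_ack=668 B_seq=668 B_ack=100
After event 5: A_seq=100 A_ack=714 B_seq=714 B_ack=100

Answer: 100 714 714 100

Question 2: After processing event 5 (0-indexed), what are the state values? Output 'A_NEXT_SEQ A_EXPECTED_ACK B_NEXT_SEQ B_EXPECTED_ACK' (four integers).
After event 0: A_seq=100 A_ack=301 B_seq=301 B_ack=100
After event 1: A_seq=100 A_ack=433 B_seq=433 B_ack=100
After event 2: A_seq=100 A_ack=433 B_seq=565 B_ack=100
After event 3: A_seq=100 A_ack=433 B_seq=668 B_ack=100
After event 4: A_seq=100 A_ack=668 B_seq=668 B_ack=100
After event 5: A_seq=100 A_ack=714 B_seq=714 B_ack=100

100 714 714 100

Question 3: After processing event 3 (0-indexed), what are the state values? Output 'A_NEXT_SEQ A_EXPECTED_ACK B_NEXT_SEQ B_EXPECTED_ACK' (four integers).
After event 0: A_seq=100 A_ack=301 B_seq=301 B_ack=100
After event 1: A_seq=100 A_ack=433 B_seq=433 B_ack=100
After event 2: A_seq=100 A_ack=433 B_seq=565 B_ack=100
After event 3: A_seq=100 A_ack=433 B_seq=668 B_ack=100

100 433 668 100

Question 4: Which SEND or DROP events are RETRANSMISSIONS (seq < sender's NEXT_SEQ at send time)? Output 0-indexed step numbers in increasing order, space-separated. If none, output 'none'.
Step 0: SEND seq=200 -> fresh
Step 1: SEND seq=301 -> fresh
Step 2: DROP seq=433 -> fresh
Step 3: SEND seq=565 -> fresh
Step 4: SEND seq=433 -> retransmit
Step 5: SEND seq=668 -> fresh

Answer: 4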